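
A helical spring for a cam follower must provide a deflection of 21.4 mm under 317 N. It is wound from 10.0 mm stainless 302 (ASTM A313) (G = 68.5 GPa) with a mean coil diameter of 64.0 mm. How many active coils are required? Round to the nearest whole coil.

22

Required rate k = F/δ = 317/21.4 = 14.813 N/mm
N_a = Gd⁴/(8D³k) = (68.5×10³ × 10.0⁴)/(8 × 64.0³ × 14.813)
    = 6.85e+08 / 3.10653e+07 = 22.05 → 22 coils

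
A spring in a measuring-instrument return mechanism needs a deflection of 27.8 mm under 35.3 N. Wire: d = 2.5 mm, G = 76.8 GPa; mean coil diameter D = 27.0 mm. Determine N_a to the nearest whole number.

Required rate k = F/δ = 35.3/27.8 = 1.2698 N/mm
N_a = Gd⁴/(8D³k) = (76.8×10³ × 2.5⁴)/(8 × 27.0³ × 1.2698)
    = 3e+06 / 199945 = 15 → 15 coils

15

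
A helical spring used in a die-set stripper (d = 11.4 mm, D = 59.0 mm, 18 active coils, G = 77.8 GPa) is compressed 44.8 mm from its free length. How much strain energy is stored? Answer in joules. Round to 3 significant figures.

k = Gd⁴/(8D³N_a) = (77.8×10³)(11.4⁴)/(8·59.0³·18) = 44.43 N/mm
U = ½kδ² = 0.5 × 44.43 × 44.8² = 44587 N·mm = 44.587 J

44.6 J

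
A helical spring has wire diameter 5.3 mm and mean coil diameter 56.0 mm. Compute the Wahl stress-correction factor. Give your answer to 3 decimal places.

1.137

C = D/d = 56.0/5.3 = 10.5660
K_W = (4C−1)/(4C−4) + 0.615/C = 41.264/38.264 + 0.0582 = 1.1366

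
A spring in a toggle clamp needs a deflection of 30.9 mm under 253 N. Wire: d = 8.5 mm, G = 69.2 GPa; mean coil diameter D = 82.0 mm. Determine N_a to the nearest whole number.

Required rate k = F/δ = 253/30.9 = 8.1877 N/mm
N_a = Gd⁴/(8D³k) = (69.2×10³ × 8.5⁴)/(8 × 82.0³ × 8.1877)
    = 3.61228e+08 / 3.61155e+07 = 10 → 10 coils

10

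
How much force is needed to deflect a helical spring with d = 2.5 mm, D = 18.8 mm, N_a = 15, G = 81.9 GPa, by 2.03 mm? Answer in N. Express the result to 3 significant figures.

8.14 N

k = Gd⁴/(8D³N_a) = (81.9×10³)(2.5⁴)/(8·18.8³·15) = 4.0123 N/mm
F = k·δ = 4.0123 × 2.03 = 8.1449 N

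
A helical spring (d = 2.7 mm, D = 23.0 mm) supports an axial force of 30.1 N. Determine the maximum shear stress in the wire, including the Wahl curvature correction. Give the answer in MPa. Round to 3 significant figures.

Spring index C = D/d = 23.0/2.7 = 8.5185
K_W = (4C−1)/(4C−4) + 0.615/C = 33.074/30.074 + 0.0722 = 1.1719
τ₀ = 8FD/(πd³) = 8·30.1·23.0/(π·2.7³) = 5538.4/61.836 = 89.566 MPa
τ_max = K·τ₀ = 1.1719 × 89.566 = 104.97 MPa

105 MPa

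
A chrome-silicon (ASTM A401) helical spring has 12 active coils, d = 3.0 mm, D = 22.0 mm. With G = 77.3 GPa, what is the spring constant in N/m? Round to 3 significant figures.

k = Gd⁴/(8D³N_a) = (77.3×10³ × 3.0⁴) / (8 × 22.0³ × 12)
  = 6.2613e+06 / 1.02221e+06 = 6.1253 N/mm = 6125.3 N/m

6130 N/m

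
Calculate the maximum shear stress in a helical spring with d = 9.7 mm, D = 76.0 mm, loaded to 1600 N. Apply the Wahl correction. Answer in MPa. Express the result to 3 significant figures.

403 MPa

Spring index C = D/d = 76.0/9.7 = 7.8351
K_W = (4C−1)/(4C−4) + 0.615/C = 30.340/27.340 + 0.0785 = 1.1882
τ₀ = 8FD/(πd³) = 8·1600·76.0/(π·9.7³) = 972800/2867.2 = 339.28 MPa
τ_max = K·τ₀ = 1.1882 × 339.28 = 403.14 MPa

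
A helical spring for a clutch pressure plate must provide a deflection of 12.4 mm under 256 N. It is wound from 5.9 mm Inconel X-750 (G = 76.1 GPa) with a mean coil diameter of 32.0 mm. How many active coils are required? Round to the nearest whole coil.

17

Required rate k = F/δ = 256/12.4 = 20.645 N/mm
N_a = Gd⁴/(8D³k) = (76.1×10³ × 5.9⁴)/(8 × 32.0³ × 20.645)
    = 9.22131e+07 / 5.41201e+06 = 17.04 → 17 coils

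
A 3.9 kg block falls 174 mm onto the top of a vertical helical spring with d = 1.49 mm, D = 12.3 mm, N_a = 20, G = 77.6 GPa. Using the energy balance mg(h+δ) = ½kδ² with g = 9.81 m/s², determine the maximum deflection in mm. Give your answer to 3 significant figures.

136 mm

k = Gd⁴/(8D³N_a) = (77.6×10³)(1.49⁴)/(8·12.3³·20) = 1.2846 N/mm
W = mg = 3.9 × 9.81 = 38.259 N
½kδ² − Wδ − Wh = 0 → δ = (W + √(W² + 2kWh))/k
δ = (38.259 + √(1463.8 + 17103.5))/1.2846 = (38.259 + 136.26)/1.2846 = 135.85 mm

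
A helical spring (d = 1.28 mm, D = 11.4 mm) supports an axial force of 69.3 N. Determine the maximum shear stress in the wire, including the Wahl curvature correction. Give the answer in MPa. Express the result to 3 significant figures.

1120 MPa

Spring index C = D/d = 11.4/1.28 = 8.9062
K_W = (4C−1)/(4C−4) + 0.615/C = 34.625/31.625 + 0.0691 = 1.1639
τ₀ = 8FD/(πd³) = 8·69.3·11.4/(π·1.28³) = 6320.16/6.5884 = 959.29 MPa
τ_max = K·τ₀ = 1.1639 × 959.29 = 1116.5 MPa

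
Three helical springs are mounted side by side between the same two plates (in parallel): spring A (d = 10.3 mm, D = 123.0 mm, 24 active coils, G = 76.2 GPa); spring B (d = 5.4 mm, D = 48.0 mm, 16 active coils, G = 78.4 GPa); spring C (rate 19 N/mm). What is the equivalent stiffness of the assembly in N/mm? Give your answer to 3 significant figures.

26.1 N/mm

k_A = Gd⁴/(8D³N_a) = (76.2×10³)(10.3⁴)/(8·123.0³·24) = 2.4004 N/mm
k_B = Gd⁴/(8D³N_a) = (78.4×10³)(5.4⁴)/(8·48.0³·16) = 4.7093 N/mm
Parallel: k_eq = 2.4004 + 4.7093 + 19 = 26.11 N/mm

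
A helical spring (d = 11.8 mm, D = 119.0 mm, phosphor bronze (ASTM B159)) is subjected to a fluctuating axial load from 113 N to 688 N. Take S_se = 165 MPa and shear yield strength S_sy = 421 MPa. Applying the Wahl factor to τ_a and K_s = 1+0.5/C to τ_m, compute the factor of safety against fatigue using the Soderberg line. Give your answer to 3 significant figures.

C = D/d = 119.0/11.8 = 10.0847; K_W = (4C−1)/(4C−4)+0.615/C = 1.1435; K_s = 1+0.5/C = 1.0496
F_a = (F_max−F_min)/2 = 287.5 N; F_m = (F_max+F_min)/2 = 400.5 N
τ_a = K_W·8F_aD/(πd³) = 1.1435 × 53.025 = 60.636 MPa
τ_m = K_s·8F_mD/(πd³) = 1.0496 × 73.866 = 77.528 MPa
Soderberg: 1/n_f = τ_a/S_se + τ_m/S_sy = 60.636/165 + 77.528/421 = 0.36749 + 0.18415 = 0.55164
n_f = 1/0.55164 = 1.813

1.81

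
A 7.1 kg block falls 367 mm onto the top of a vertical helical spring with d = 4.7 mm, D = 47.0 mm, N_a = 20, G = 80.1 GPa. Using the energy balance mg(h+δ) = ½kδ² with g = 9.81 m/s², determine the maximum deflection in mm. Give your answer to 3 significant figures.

k = Gd⁴/(8D³N_a) = (80.1×10³)(4.7⁴)/(8·47.0³·20) = 2.3529 N/mm
W = mg = 7.1 × 9.81 = 69.651 N
½kδ² − Wδ − Wh = 0 → δ = (W + √(W² + 2kWh))/k
δ = (69.651 + √(4851.3 + 120291))/2.3529 = (69.651 + 353.75)/2.3529 = 179.95 mm

180 mm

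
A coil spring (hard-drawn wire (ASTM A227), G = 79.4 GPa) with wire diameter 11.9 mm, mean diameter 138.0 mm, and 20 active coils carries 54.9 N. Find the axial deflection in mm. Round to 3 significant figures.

k = Gd⁴/(8D³N_a) = (79.4×10³)(11.9⁴)/(8·138.0³·20) = 3.7866 N/mm
δ = F/k = 54.9 / 3.7866 = 14.498 mm

14.5 mm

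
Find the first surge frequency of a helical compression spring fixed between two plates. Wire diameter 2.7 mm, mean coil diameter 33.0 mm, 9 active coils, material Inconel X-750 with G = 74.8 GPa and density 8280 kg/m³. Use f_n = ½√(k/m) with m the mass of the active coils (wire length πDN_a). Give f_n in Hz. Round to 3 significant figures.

k = Gd⁴/(8D³N_a) = (74.8×10³)(2.7⁴)/(8·33.0³·9) = 1.5363 N/mm = 1536.3 N/m
Wire length L = πDN_a = π·33.0·9 = 933.05 mm
m = ρ·(πd²/4)·L = 8280 × 5.7256×10⁻⁶ m² × 0.93305 m = 0.044234 kg
f_n = ½√(k/m) = 0.5·√(1536.3/0.044234) = 0.5·√(34732) = 93.182 Hz

93.2 Hz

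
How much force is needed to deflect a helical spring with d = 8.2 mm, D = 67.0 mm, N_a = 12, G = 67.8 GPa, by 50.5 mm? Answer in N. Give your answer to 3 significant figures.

k = Gd⁴/(8D³N_a) = (67.8×10³)(8.2⁴)/(8·67.0³·12) = 10.617 N/mm
F = k·δ = 10.617 × 50.5 = 536.14 N

536 N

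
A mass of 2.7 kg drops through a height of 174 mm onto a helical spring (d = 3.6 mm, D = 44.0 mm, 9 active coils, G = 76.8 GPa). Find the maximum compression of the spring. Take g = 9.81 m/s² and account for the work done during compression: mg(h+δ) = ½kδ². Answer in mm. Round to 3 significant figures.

80.0 mm

k = Gd⁴/(8D³N_a) = (76.8×10³)(3.6⁴)/(8·44.0³·9) = 2.1032 N/mm
W = mg = 2.7 × 9.81 = 26.487 N
½kδ² − Wδ − Wh = 0 → δ = (W + √(W² + 2kWh))/k
δ = (26.487 + √(701.56 + 19386.2))/2.1032 = (26.487 + 141.73)/2.1032 = 79.982 mm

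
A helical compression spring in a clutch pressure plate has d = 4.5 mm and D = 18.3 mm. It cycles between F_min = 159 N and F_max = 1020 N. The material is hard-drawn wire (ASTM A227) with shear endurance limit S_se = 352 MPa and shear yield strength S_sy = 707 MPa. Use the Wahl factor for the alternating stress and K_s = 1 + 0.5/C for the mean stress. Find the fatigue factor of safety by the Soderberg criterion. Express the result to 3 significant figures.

C = D/d = 18.3/4.5 = 4.0667; K_W = (4C−1)/(4C−4)+0.615/C = 1.3958; K_s = 1+0.5/C = 1.1230
F_a = (F_max−F_min)/2 = 430.5 N; F_m = (F_max+F_min)/2 = 589.5 N
τ_a = K_W·8F_aD/(πd³) = 1.3958 × 220.15 = 307.29 MPa
τ_m = K_s·8F_mD/(πd³) = 1.1230 × 301.47 = 338.53 MPa
Soderberg: 1/n_f = τ_a/S_se + τ_m/S_sy = 307.29/352 + 338.53/707 = 0.87298 + 0.47883 = 1.3518
n_f = 1/1.3518 = 0.7397

0.740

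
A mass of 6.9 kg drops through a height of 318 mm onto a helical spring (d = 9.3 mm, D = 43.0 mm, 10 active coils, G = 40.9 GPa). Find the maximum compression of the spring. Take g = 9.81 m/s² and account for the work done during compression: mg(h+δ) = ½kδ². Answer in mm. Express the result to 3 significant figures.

31.4 mm

k = Gd⁴/(8D³N_a) = (40.9×10³)(9.3⁴)/(8·43.0³·10) = 48.102 N/mm
W = mg = 6.9 × 9.81 = 67.689 N
½kδ² − Wδ − Wh = 0 → δ = (W + √(W² + 2kWh))/k
δ = (67.689 + √(4581.8 + 2.07078e+06))/48.102 = (67.689 + 1440.6)/48.102 = 31.357 mm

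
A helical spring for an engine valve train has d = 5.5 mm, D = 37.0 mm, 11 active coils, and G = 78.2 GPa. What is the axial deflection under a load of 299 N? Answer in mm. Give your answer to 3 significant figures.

k = Gd⁴/(8D³N_a) = (78.2×10³)(5.5⁴)/(8·37.0³·11) = 16.053 N/mm
δ = F/k = 299 / 16.053 = 18.625 mm

18.6 mm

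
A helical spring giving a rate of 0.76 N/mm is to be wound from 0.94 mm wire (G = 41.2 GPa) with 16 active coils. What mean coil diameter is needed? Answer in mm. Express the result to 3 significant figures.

6.92 mm

D = (Gd⁴/(8N_a·k))^(1/3) = (41.2×10³·0.94⁴/(8·16·0.76))^(1/3)
  = (330.663)^(1/3) = 6.9150 mm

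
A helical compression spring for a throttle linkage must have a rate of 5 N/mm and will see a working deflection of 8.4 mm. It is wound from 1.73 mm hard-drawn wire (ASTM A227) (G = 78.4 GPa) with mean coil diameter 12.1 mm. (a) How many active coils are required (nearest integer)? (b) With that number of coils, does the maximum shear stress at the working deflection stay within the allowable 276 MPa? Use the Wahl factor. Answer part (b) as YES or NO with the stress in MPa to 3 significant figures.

N_a = Gd⁴/(8D³k) = (78.4×10³)(1.73⁴)/(8·12.1³·5) = 9.91 → N_a = 10
Actual rate k = Gd⁴/(8D³·10) = 4.9551 N/mm
Working load F = kδ = 4.9551·8.4 = 41.623 N
C = 12.1/1.73 = 6.9942; K_W = (4C−1)/(4C−4)+0.615/C = 1.2131
τ_max = K_W·8FD/(πd³) = 1.2131·247.7 = 300.47 MPa
τ_max > 276 MPa → exceeds allowable

(a) 10 coils; (b) NO, τ_max = 300 MPa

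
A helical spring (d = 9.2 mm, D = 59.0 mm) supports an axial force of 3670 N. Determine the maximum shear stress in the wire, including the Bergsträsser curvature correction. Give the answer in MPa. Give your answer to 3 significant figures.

Spring index C = D/d = 59.0/9.2 = 6.4130
K_B = (4C+2)/(4C−3) = 27.652/22.652 = 1.2207
τ₀ = 8FD/(πd³) = 8·3670·59.0/(π·9.2³) = 1.73224e+06/2446.3 = 708.1 MPa
τ_max = K·τ₀ = 1.2207 × 708.1 = 864.4 MPa

864 MPa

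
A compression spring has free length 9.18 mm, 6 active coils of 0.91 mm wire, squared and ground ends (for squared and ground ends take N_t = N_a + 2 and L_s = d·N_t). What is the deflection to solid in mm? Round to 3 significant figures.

N_t = 8; L_s = 0.91·8 = 7.28 mm
δ_solid = L₀ − L_s = 9.18 − 7.28 = 1.9 mm

1.90 mm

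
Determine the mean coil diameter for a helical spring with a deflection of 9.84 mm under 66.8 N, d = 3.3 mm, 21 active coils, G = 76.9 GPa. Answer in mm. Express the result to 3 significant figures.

Required rate k = F/δ = 66.8/9.84 = 6.7886 N/mm
D = (Gd⁴/(8N_a·k))^(1/3) = (76.9×10³·3.3⁴/(8·21·6.7886))^(1/3)
  = (7996.34)^(1/3) = 19.9970 mm

20.0 mm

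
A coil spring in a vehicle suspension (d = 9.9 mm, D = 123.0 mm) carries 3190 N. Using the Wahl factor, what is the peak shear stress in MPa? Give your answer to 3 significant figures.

Spring index C = D/d = 123.0/9.9 = 12.4242
K_W = (4C−1)/(4C−4) + 0.615/C = 48.697/45.697 + 0.0495 = 1.1151
τ₀ = 8FD/(πd³) = 8·3190·123.0/(π·9.9³) = 3.13896e+06/3048.3 = 1029.7 MPa
τ_max = K·τ₀ = 1.1151 × 1029.7 = 1148.3 MPa

1150 MPa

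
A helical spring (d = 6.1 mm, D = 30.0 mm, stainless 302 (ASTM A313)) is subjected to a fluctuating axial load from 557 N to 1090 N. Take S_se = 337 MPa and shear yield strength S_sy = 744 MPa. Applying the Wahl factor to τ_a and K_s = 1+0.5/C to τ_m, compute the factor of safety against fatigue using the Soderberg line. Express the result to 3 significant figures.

C = D/d = 30.0/6.1 = 4.9180; K_W = (4C−1)/(4C−4)+0.615/C = 1.3165; K_s = 1+0.5/C = 1.1017
F_a = (F_max−F_min)/2 = 266.5 N; F_m = (F_max+F_min)/2 = 823.5 N
τ_a = K_W·8F_aD/(πd³) = 1.3165 × 89.695 = 118.08 MPa
τ_m = K_s·8F_mD/(πd³) = 1.1017 × 277.16 = 305.34 MPa
Soderberg: 1/n_f = τ_a/S_se + τ_m/S_sy = 118.08/337 + 305.34/744 = 0.35039 + 0.41041 = 0.76079
n_f = 1/0.76079 = 1.314

1.31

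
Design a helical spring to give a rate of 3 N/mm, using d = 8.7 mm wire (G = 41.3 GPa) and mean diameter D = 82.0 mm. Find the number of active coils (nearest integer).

18

N_a = Gd⁴/(8D³k) = (41.3×10³ × 8.7⁴)/(8 × 82.0³ × 3)
    = 2.36607e+08 / 1.32328e+07 = 17.88 → 18 coils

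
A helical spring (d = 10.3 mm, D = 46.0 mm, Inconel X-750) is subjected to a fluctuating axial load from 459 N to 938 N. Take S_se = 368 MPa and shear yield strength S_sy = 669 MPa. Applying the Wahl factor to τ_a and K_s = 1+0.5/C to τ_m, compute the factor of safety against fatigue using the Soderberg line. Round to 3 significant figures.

4.57

C = D/d = 46.0/10.3 = 4.4660; K_W = (4C−1)/(4C−4)+0.615/C = 1.3541; K_s = 1+0.5/C = 1.1120
F_a = (F_max−F_min)/2 = 239.5 N; F_m = (F_max+F_min)/2 = 698.5 N
τ_a = K_W·8F_aD/(πd³) = 1.3541 × 25.674 = 34.765 MPa
τ_m = K_s·8F_mD/(πd³) = 1.1120 × 74.878 = 83.261 MPa
Soderberg: 1/n_f = τ_a/S_se + τ_m/S_sy = 34.765/368 + 83.261/669 = 0.09447 + 0.12446 = 0.21893
n_f = 1/0.21893 = 4.568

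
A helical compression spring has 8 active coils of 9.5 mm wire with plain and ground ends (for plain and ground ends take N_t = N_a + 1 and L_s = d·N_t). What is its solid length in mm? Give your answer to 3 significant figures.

plain and ground ends: N_t = N_a + 1 = 8 + 1 = 9
L_s = d·N_t = 9.5 × 9 = 85.5 mm

85.5 mm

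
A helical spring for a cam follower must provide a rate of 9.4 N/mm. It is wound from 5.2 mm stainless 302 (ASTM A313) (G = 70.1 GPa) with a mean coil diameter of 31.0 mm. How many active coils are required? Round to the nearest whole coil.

23

N_a = Gd⁴/(8D³k) = (70.1×10³ × 5.2⁴)/(8 × 31.0³ × 9.4)
    = 5.12544e+07 / 2.24028e+06 = 22.88 → 23 coils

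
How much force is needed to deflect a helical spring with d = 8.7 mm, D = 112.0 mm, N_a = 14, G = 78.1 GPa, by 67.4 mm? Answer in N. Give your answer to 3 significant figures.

192 N

k = Gd⁴/(8D³N_a) = (78.1×10³)(8.7⁴)/(8·112.0³·14) = 2.8435 N/mm
F = k·δ = 2.8435 × 67.4 = 191.65 N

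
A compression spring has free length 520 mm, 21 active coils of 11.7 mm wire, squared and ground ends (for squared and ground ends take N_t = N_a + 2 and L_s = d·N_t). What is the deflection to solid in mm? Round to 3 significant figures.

251 mm

N_t = 23; L_s = 11.7·23 = 269.1 mm
δ_solid = L₀ − L_s = 520 − 269.1 = 250.9 mm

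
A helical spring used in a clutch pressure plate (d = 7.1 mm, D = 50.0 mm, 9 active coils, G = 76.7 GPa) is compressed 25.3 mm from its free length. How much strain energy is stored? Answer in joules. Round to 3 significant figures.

k = Gd⁴/(8D³N_a) = (76.7×10³)(7.1⁴)/(8·50.0³·9) = 21.656 N/mm
U = ½kδ² = 0.5 × 21.656 × 25.3² = 6931 N·mm = 6.931 J

6.93 J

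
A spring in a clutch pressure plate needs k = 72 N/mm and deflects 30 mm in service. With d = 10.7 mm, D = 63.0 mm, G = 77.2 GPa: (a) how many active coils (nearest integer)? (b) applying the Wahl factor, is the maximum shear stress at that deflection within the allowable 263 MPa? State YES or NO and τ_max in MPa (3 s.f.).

N_a = Gd⁴/(8D³k) = (77.2×10³)(10.7⁴)/(8·63.0³·72) = 7.026 → N_a = 7
Actual rate k = Gd⁴/(8D³·7) = 72.267 N/mm
Working load F = kδ = 72.267·30 = 2168 N
C = 63.0/10.7 = 5.8879; K_W = (4C−1)/(4C−4)+0.615/C = 1.2579
τ_max = K_W·8FD/(πd³) = 1.2579·283.92 = 357.14 MPa
τ_max > 263 MPa → exceeds allowable

(a) 7 coils; (b) NO, τ_max = 357 MPa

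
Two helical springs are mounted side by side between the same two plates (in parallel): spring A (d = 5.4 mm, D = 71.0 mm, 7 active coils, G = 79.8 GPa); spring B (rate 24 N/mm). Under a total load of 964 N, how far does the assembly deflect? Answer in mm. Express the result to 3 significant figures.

k_A = Gd⁴/(8D³N_a) = (79.8×10³)(5.4⁴)/(8·71.0³·7) = 3.3854 N/mm
Parallel: k_eq = 3.3854 + 24 = 27.385 N/mm
δ = F/k_eq = 964/27.385 = 35.201 mm

35.2 mm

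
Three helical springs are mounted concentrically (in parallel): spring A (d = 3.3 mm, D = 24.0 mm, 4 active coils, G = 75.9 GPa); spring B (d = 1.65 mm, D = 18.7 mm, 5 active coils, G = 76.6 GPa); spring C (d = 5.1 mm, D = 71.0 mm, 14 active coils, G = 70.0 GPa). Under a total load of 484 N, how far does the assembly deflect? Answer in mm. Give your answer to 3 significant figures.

20.4 mm

k_A = Gd⁴/(8D³N_a) = (75.9×10³)(3.3⁴)/(8·24.0³·4) = 20.348 N/mm
k_B = Gd⁴/(8D³N_a) = (76.6×10³)(1.65⁴)/(8·18.7³·5) = 2.1706 N/mm
k_C = Gd⁴/(8D³N_a) = (70.0×10³)(5.1⁴)/(8·71.0³·14) = 1.1814 N/mm
Parallel: k_eq = 20.348 + 2.1706 + 1.1814 = 23.7 N/mm
δ = F/k_eq = 484/23.7 = 20.422 mm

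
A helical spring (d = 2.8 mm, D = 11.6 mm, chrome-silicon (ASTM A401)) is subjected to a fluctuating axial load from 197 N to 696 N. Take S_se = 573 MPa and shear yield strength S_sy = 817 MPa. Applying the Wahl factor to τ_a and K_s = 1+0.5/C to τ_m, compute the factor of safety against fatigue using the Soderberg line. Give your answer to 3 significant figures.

C = D/d = 11.6/2.8 = 4.1429; K_W = (4C−1)/(4C−4)+0.615/C = 1.3871; K_s = 1+0.5/C = 1.1207
F_a = (F_max−F_min)/2 = 249.5 N; F_m = (F_max+F_min)/2 = 446.5 N
τ_a = K_W·8F_aD/(πd³) = 1.3871 × 335.73 = 465.69 MPa
τ_m = K_s·8F_mD/(πd³) = 1.1207 × 600.82 = 673.33 MPa
Soderberg: 1/n_f = τ_a/S_se + τ_m/S_sy = 465.69/573 + 673.33/817 = 0.81272 + 0.82415 = 1.6369
n_f = 1/1.6369 = 0.6109

0.611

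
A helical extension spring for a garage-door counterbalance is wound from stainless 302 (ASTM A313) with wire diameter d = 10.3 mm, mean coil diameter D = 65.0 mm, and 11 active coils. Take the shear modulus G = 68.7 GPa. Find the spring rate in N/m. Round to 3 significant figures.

32000 N/m

k = Gd⁴/(8D³N_a) = (68.7×10³ × 10.3⁴) / (8 × 65.0³ × 11)
  = 7.73225e+08 / 2.4167e+07 = 31.995 N/mm = 31995 N/m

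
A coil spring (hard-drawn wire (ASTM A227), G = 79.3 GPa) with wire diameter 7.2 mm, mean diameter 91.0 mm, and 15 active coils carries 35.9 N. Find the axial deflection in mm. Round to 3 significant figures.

15.2 mm

k = Gd⁴/(8D³N_a) = (79.3×10³)(7.2⁴)/(8·91.0³·15) = 2.3567 N/mm
δ = F/k = 35.9 / 2.3567 = 15.233 mm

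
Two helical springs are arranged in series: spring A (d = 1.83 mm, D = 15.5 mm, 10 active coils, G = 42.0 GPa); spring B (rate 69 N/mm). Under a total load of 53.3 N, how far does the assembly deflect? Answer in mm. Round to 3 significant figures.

k_A = Gd⁴/(8D³N_a) = (42.0×10³)(1.83⁴)/(8·15.5³·10) = 1.5811 N/mm
Series: 1/k_eq = 1/1.5811 + 1/69 = 0.64695; k_eq = 1.5457 N/mm
δ = F/k_eq = 53.3/1.5457 = 34.482 mm

34.5 mm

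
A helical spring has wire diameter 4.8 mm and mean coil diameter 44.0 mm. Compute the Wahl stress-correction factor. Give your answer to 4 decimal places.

C = D/d = 44.0/4.8 = 9.1667
K_W = (4C−1)/(4C−4) + 0.615/C = 35.667/32.667 + 0.0671 = 1.1589

1.1589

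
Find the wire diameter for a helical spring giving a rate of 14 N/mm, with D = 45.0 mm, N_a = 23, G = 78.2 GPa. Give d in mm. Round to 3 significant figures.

7.40 mm

d = (8D³N_a·k / G)^(1/4) = (8·45.0³·23·14 / (78.2×10³))^0.25
  = (3001.8)^0.25 = 7.4019 mm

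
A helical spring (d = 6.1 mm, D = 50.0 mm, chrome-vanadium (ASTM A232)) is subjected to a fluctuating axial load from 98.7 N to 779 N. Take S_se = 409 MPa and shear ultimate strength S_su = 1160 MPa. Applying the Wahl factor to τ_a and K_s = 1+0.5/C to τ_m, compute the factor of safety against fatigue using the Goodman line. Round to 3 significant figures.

1.29

C = D/d = 50.0/6.1 = 8.1967; K_W = (4C−1)/(4C−4)+0.615/C = 1.1792; K_s = 1+0.5/C = 1.0610
F_a = (F_max−F_min)/2 = 340.15 N; F_m = (F_max+F_min)/2 = 438.85 N
τ_a = K_W·8F_aD/(πd³) = 1.1792 × 190.81 = 225.01 MPa
τ_m = K_s·8F_mD/(πd³) = 1.0610 × 246.17 = 261.19 MPa
Goodman: 1/n_f = τ_a/S_se + τ_m/S_su = 225.01/409 + 261.19/1160 = 0.55014 + 0.22516 = 0.7753
n_f = 1/0.7753 = 1.29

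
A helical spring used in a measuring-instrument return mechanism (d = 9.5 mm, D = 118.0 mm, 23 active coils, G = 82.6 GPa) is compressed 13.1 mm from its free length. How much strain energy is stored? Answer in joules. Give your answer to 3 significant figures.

0.191 J

k = Gd⁴/(8D³N_a) = (82.6×10³)(9.5⁴)/(8·118.0³·23) = 2.2254 N/mm
U = ½kδ² = 0.5 × 2.2254 × 13.1² = 190.95 N·mm = 0.19095 J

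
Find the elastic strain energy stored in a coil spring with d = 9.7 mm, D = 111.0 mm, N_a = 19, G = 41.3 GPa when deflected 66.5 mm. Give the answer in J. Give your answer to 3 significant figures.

3.89 J

k = Gd⁴/(8D³N_a) = (41.3×10³)(9.7⁴)/(8·111.0³·19) = 1.7588 N/mm
U = ½kδ² = 0.5 × 1.7588 × 66.5² = 3889 N·mm = 3.889 J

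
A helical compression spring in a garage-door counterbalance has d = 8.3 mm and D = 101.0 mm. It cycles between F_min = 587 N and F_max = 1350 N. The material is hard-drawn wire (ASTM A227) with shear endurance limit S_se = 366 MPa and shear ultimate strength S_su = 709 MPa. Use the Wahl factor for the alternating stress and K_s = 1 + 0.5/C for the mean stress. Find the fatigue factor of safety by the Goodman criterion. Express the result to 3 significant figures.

0.859

C = D/d = 101.0/8.3 = 12.1687; K_W = (4C−1)/(4C−4)+0.615/C = 1.1177; K_s = 1+0.5/C = 1.0411
F_a = (F_max−F_min)/2 = 381.5 N; F_m = (F_max+F_min)/2 = 968.5 N
τ_a = K_W·8F_aD/(πd³) = 1.1177 × 171.6 = 191.8 MPa
τ_m = K_s·8F_mD/(πd³) = 1.0411 × 435.64 = 453.54 MPa
Goodman: 1/n_f = τ_a/S_se + τ_m/S_su = 191.8/366 + 453.54/709 = 0.52404 + 0.63969 = 1.1637
n_f = 1/1.1637 = 0.8593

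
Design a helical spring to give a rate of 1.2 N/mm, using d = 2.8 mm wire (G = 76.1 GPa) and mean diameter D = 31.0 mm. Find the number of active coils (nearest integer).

N_a = Gd⁴/(8D³k) = (76.1×10³ × 2.8⁴)/(8 × 31.0³ × 1.2)
    = 4.67753e+06 / 285994 = 16.36 → 16 coils

16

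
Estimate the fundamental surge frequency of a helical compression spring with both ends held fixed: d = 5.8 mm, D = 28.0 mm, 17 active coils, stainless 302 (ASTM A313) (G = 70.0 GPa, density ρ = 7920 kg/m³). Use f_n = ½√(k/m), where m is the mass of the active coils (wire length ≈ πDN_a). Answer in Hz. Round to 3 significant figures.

146 Hz

k = Gd⁴/(8D³N_a) = (70.0×10³)(5.8⁴)/(8·28.0³·17) = 26.534 N/mm = 26534 N/m
Wire length L = πDN_a = π·28.0·17 = 1495.4 mm
m = ρ·(πd²/4)·L = 7920 × 26.421×10⁻⁶ m² × 1.4954 m = 0.31292 kg
f_n = ½√(k/m) = 0.5·√(26534/0.31292) = 0.5·√(84795) = 145.6 Hz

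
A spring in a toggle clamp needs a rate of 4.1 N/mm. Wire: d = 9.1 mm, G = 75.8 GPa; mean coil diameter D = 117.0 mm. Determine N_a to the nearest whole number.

10

N_a = Gd⁴/(8D³k) = (75.8×10³ × 9.1⁴)/(8 × 117.0³ × 4.1)
    = 5.19798e+08 / 5.25329e+07 = 9.895 → 10 coils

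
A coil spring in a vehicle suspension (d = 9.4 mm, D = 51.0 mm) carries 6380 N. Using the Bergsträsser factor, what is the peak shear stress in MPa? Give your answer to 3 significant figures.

Spring index C = D/d = 51.0/9.4 = 5.4255
K_B = (4C+2)/(4C−3) = 23.702/18.702 = 1.2673
τ₀ = 8FD/(πd³) = 8·6380·51.0/(π·9.4³) = 2.60304e+06/2609.4 = 997.58 MPa
τ_max = K·τ₀ = 1.2673 × 997.58 = 1264.3 MPa

1260 MPa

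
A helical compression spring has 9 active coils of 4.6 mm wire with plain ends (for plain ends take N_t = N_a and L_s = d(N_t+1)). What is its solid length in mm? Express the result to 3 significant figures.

46.0 mm

plain ends: N_t = N_a = 9
L_s = d·(N_t+1) = 4.6 × 10 = 46 mm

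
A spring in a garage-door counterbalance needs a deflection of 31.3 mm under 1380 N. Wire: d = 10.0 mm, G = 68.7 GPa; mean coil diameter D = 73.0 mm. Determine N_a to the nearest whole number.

Required rate k = F/δ = 1380/31.3 = 44.089 N/mm
N_a = Gd⁴/(8D³k) = (68.7×10³ × 10.0⁴)/(8 × 73.0³ × 44.089)
    = 6.87e+08 / 1.37212e+08 = 5.007 → 5 coils

5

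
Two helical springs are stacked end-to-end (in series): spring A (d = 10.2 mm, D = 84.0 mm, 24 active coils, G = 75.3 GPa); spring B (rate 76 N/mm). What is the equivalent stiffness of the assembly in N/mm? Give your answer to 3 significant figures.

6.55 N/mm

k_A = Gd⁴/(8D³N_a) = (75.3×10³)(10.2⁴)/(8·84.0³·24) = 7.1624 N/mm
Series: 1/k_eq = 1/7.1624 + 1/76 = 0.15278; k_eq = 6.5455 N/mm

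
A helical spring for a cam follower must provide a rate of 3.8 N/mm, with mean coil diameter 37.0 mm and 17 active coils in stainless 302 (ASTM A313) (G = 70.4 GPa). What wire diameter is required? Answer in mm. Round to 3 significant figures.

d = (8D³N_a·k / G)^(1/4) = (8·37.0³·17·3.8 / (70.4×10³))^0.25
  = (371.84)^0.25 = 4.3913 mm

4.39 mm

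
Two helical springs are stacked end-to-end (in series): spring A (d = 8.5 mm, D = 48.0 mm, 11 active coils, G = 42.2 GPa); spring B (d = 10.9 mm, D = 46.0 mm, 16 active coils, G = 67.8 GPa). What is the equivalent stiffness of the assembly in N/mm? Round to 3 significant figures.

k_A = Gd⁴/(8D³N_a) = (42.2×10³)(8.5⁴)/(8·48.0³·11) = 22.635 N/mm
k_B = Gd⁴/(8D³N_a) = (67.8×10³)(10.9⁴)/(8·46.0³·16) = 76.816 N/mm
Series: 1/k_eq = 1/22.635 + 1/76.816 = 0.057197; k_eq = 17.483 N/mm

17.5 N/mm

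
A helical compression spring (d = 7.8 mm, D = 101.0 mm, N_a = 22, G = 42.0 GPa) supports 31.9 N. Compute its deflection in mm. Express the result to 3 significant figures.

37.2 mm

k = Gd⁴/(8D³N_a) = (42.0×10³)(7.8⁴)/(8·101.0³·22) = 0.85734 N/mm
δ = F/k = 31.9 / 0.85734 = 37.208 mm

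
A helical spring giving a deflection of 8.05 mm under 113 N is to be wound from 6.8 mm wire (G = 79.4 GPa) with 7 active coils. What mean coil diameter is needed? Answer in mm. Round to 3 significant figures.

60.0 mm

Required rate k = F/δ = 113/8.05 = 14.037 N/mm
D = (Gd⁴/(8N_a·k))^(1/3) = (79.4×10³·6.8⁴/(8·7·14.037))^(1/3)
  = (215966)^(1/3) = 59.9969 mm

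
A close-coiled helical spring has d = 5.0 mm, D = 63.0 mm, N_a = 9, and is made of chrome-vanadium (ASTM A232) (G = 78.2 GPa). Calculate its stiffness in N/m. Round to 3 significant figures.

k = Gd⁴/(8D³N_a) = (78.2×10³ × 5.0⁴) / (8 × 63.0³ × 9)
  = 4.8875e+07 / 1.80034e+07 = 2.7148 N/mm = 2714.8 N/m

2710 N/m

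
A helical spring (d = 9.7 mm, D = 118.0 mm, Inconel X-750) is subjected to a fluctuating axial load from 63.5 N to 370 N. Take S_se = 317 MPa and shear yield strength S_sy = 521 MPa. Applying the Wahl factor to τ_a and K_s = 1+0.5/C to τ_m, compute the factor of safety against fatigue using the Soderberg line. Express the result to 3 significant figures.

3.12

C = D/d = 118.0/9.7 = 12.1649; K_W = (4C−1)/(4C−4)+0.615/C = 1.1177; K_s = 1+0.5/C = 1.0411
F_a = (F_max−F_min)/2 = 153.25 N; F_m = (F_max+F_min)/2 = 216.75 N
τ_a = K_W·8F_aD/(πd³) = 1.1177 × 50.455 = 56.395 MPa
τ_m = K_s·8F_mD/(πd³) = 1.0411 × 71.362 = 74.295 MPa
Soderberg: 1/n_f = τ_a/S_se + τ_m/S_sy = 56.395/317 + 74.295/521 = 0.17790 + 0.14260 = 0.3205
n_f = 1/0.3205 = 3.12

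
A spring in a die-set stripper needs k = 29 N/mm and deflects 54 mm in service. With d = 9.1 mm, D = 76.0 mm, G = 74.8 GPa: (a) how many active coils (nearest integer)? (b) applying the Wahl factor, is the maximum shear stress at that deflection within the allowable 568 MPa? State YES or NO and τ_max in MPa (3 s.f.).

(a) 5 coils; (b) YES, τ_max = 476 MPa

N_a = Gd⁴/(8D³k) = (74.8×10³)(9.1⁴)/(8·76.0³·29) = 5.037 → N_a = 5
Actual rate k = Gd⁴/(8D³·5) = 29.212 N/mm
Working load F = kδ = 29.212·54 = 1577.5 N
C = 76.0/9.1 = 8.3516; K_W = (4C−1)/(4C−4)+0.615/C = 1.1757
τ_max = K_W·8FD/(πd³) = 1.1757·405.13 = 476.29 MPa
τ_max ≤ 568 MPa → acceptable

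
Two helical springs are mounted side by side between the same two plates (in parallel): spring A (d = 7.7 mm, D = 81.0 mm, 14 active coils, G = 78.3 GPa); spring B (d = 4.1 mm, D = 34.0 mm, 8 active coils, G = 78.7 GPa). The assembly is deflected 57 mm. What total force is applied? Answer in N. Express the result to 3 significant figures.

768 N

k_A = Gd⁴/(8D³N_a) = (78.3×10³)(7.7⁴)/(8·81.0³·14) = 4.6244 N/mm
k_B = Gd⁴/(8D³N_a) = (78.7×10³)(4.1⁴)/(8·34.0³·8) = 8.8408 N/mm
Parallel: k_eq = 4.6244 + 8.8408 = 13.465 N/mm
F = k_eq·δ = 13.465·57 = 767.52 N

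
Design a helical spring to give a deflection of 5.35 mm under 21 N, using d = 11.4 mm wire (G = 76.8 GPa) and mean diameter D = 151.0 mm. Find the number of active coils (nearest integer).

Required rate k = F/δ = 21/5.35 = 3.9252 N/mm
N_a = Gd⁴/(8D³k) = (76.8×10³ × 11.4⁴)/(8 × 151.0³ × 3.9252)
    = 1.29712e+09 / 1.08115e+08 = 12 → 12 coils

12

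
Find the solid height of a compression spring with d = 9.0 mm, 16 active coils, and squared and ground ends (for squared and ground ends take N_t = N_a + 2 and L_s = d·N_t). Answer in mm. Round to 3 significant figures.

squared and ground ends: N_t = N_a + 2 = 16 + 2 = 18
L_s = d·N_t = 9.0 × 18 = 162 mm

162 mm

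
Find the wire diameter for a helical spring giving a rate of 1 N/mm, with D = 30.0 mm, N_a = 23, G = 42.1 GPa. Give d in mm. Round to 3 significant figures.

3.30 mm

d = (8D³N_a·k / G)^(1/4) = (8·30.0³·23·1 / (42.1×10³))^0.25
  = (118)^0.25 = 3.2959 mm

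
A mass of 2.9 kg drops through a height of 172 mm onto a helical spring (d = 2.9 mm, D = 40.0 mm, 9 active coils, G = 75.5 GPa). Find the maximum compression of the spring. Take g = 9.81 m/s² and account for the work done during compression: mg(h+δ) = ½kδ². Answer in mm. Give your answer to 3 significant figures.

k = Gd⁴/(8D³N_a) = (75.5×10³)(2.9⁴)/(8·40.0³·9) = 1.1588 N/mm
W = mg = 2.9 × 9.81 = 28.449 N
½kδ² − Wδ − Wh = 0 → δ = (W + √(W² + 2kWh))/k
δ = (28.449 + √(809.35 + 11341))/1.1588 = (28.449 + 110.23)/1.1588 = 119.67 mm

120 mm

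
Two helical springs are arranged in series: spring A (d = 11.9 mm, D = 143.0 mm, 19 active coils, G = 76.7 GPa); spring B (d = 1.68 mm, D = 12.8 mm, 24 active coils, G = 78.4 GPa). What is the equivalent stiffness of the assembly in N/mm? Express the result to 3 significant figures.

1.07 N/mm

k_A = Gd⁴/(8D³N_a) = (76.7×10³)(11.9⁴)/(8·143.0³·19) = 3.4604 N/mm
k_B = Gd⁴/(8D³N_a) = (78.4×10³)(1.68⁴)/(8·12.8³·24) = 1.551 N/mm
Series: 1/k_eq = 1/3.4604 + 1/1.551 = 0.93371; k_eq = 1.071 N/mm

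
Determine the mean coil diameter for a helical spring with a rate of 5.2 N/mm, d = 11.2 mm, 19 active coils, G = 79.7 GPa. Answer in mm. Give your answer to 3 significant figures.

117 mm

D = (Gd⁴/(8N_a·k))^(1/3) = (79.7×10³·11.2⁴/(8·19·5.2))^(1/3)
  = (1.58666e+06)^(1/3) = 116.6347 mm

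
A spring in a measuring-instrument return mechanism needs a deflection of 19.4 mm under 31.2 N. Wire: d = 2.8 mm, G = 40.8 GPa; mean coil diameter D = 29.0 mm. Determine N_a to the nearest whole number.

Required rate k = F/δ = 31.2/19.4 = 1.6082 N/mm
N_a = Gd⁴/(8D³k) = (40.8×10³ × 2.8⁴)/(8 × 29.0³ × 1.6082)
    = 2.5078e+06 / 313788 = 7.992 → 8 coils

8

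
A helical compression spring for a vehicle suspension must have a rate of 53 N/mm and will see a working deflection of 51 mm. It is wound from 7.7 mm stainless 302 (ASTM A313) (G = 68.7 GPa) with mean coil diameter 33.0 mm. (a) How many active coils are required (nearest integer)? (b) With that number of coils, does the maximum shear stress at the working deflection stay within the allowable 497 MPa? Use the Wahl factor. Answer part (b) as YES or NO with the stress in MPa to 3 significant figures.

N_a = Gd⁴/(8D³k) = (68.7×10³)(7.7⁴)/(8·33.0³·53) = 15.85 → N_a = 16
Actual rate k = Gd⁴/(8D³·16) = 52.501 N/mm
Working load F = kδ = 52.501·51 = 2677.6 N
C = 33.0/7.7 = 4.2857; K_W = (4C−1)/(4C−4)+0.615/C = 1.3718
τ_max = K_W·8FD/(πd³) = 1.3718·492.86 = 676.08 MPa
τ_max > 497 MPa → exceeds allowable

(a) 16 coils; (b) NO, τ_max = 676 MPa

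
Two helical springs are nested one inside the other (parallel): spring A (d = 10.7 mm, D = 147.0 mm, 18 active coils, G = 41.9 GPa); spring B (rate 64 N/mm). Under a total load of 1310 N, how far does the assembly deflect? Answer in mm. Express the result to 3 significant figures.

k_A = Gd⁴/(8D³N_a) = (41.9×10³)(10.7⁴)/(8·147.0³·18) = 1.2007 N/mm
Parallel: k_eq = 1.2007 + 64 = 65.201 N/mm
δ = F/k_eq = 1310/65.201 = 20.092 mm

20.1 mm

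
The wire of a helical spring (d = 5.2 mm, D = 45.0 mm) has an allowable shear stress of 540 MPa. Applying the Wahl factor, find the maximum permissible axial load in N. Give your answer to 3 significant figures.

C = D/d = 45.0/5.2 = 8.6538
K_W = (4C−1)/(4C−4) + 0.615/C = 33.615/30.615 + 0.0711 = 1.1691
τ_max = K·8FD/(πd³) → F_max = τ_allow·πd³/(8DK)
F_max = 540·π·5.2³/(8·45.0·1.1691) = 2.3854e+05/420.86 = 566.78 N

567 N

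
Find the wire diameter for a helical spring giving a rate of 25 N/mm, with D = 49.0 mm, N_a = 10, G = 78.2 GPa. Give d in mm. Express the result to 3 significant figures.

d = (8D³N_a·k / G)^(1/4) = (8·49.0³·10·25 / (78.2×10³))^0.25
  = (3008.9)^0.25 = 7.4063 mm

7.41 mm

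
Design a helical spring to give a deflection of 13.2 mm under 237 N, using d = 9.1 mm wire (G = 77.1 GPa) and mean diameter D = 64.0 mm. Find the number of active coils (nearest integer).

14

Required rate k = F/δ = 237/13.2 = 17.955 N/mm
N_a = Gd⁴/(8D³k) = (77.1×10³ × 9.1⁴)/(8 × 64.0³ × 17.955)
    = 5.28713e+08 / 3.76534e+07 = 14.04 → 14 coils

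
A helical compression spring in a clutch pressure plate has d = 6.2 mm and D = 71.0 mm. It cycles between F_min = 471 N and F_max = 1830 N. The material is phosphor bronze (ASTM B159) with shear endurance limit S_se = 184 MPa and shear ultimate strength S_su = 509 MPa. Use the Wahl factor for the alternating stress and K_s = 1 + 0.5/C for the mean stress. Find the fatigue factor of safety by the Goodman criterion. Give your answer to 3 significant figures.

0.202

C = D/d = 71.0/6.2 = 11.4516; K_W = (4C−1)/(4C−4)+0.615/C = 1.1255; K_s = 1+0.5/C = 1.0437
F_a = (F_max−F_min)/2 = 679.5 N; F_m = (F_max+F_min)/2 = 1150.5 N
τ_a = K_W·8F_aD/(πd³) = 1.1255 × 515.48 = 580.16 MPa
τ_m = K_s·8F_mD/(πd³) = 1.0437 × 872.79 = 910.9 MPa
Goodman: 1/n_f = τ_a/S_se + τ_m/S_su = 580.16/184 + 910.9/509 = 3.15302 + 1.78958 = 4.9426
n_f = 1/4.9426 = 0.2023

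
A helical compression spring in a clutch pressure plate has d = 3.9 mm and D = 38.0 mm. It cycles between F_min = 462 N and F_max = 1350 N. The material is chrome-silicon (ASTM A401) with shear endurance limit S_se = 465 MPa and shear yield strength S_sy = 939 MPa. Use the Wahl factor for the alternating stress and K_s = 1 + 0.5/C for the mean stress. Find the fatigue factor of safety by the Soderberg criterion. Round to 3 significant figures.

0.290

C = D/d = 38.0/3.9 = 9.7436; K_W = (4C−1)/(4C−4)+0.615/C = 1.1489; K_s = 1+0.5/C = 1.0513
F_a = (F_max−F_min)/2 = 444 N; F_m = (F_max+F_min)/2 = 906 N
τ_a = K_W·8F_aD/(πd³) = 1.1489 × 724.29 = 832.13 MPa
τ_m = K_s·8F_mD/(πd³) = 1.0513 × 1477.9 = 1553.8 MPa
Soderberg: 1/n_f = τ_a/S_se + τ_m/S_sy = 832.13/465 + 1553.8/939 = 1.78954 + 1.65472 = 3.4443
n_f = 1/3.4443 = 0.2903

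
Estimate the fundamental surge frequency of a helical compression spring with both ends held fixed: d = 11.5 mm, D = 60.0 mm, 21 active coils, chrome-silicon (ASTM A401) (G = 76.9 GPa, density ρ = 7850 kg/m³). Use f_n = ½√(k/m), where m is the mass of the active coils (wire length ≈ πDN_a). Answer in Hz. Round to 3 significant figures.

53.6 Hz

k = Gd⁴/(8D³N_a) = (76.9×10³)(11.5⁴)/(8·60.0³·21) = 37.064 N/mm = 37064 N/m
Wire length L = πDN_a = π·60.0·21 = 3958.4 mm
m = ρ·(πd²/4)·L = 7850 × 103.87×10⁻⁶ m² × 3.9584 m = 3.2276 kg
f_n = ½√(k/m) = 0.5·√(37064/3.2276) = 0.5·√(11484) = 53.581 Hz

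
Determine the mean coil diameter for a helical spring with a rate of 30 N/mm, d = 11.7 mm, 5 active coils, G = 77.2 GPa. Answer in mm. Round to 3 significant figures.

106 mm

D = (Gd⁴/(8N_a·k))^(1/3) = (77.2×10³·11.7⁴/(8·5·30))^(1/3)
  = (1.20553e+06)^(1/3) = 106.4290 mm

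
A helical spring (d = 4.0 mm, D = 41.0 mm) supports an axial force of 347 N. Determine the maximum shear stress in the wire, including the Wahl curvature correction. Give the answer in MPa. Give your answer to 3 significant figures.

646 MPa

Spring index C = D/d = 41.0/4.0 = 10.2500
K_W = (4C−1)/(4C−4) + 0.615/C = 40.000/37.000 + 0.0600 = 1.1411
τ₀ = 8FD/(πd³) = 8·347·41.0/(π·4.0³) = 113816/201.06 = 566.07 MPa
τ_max = K·τ₀ = 1.1411 × 566.07 = 645.94 MPa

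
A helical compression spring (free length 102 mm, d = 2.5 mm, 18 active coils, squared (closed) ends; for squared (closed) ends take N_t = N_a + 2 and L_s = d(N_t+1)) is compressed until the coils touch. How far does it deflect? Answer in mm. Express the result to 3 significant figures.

N_t = 20; L_s = 2.5·21 = 52.5 mm
δ_solid = L₀ − L_s = 102 − 52.5 = 49.5 mm

49.5 mm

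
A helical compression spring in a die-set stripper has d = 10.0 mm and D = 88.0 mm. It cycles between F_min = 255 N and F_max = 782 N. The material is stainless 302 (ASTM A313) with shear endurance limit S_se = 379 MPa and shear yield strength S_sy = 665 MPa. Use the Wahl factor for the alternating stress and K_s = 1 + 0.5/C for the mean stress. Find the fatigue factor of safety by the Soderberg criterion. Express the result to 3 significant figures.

2.73

C = D/d = 88.0/10.0 = 8.8000; K_W = (4C−1)/(4C−4)+0.615/C = 1.1660; K_s = 1+0.5/C = 1.0568
F_a = (F_max−F_min)/2 = 263.5 N; F_m = (F_max+F_min)/2 = 518.5 N
τ_a = K_W·8F_aD/(πd³) = 1.1660 × 59.048 = 68.852 MPa
τ_m = K_s·8F_mD/(πd³) = 1.0568 × 116.19 = 122.79 MPa
Soderberg: 1/n_f = τ_a/S_se + τ_m/S_sy = 68.852/379 + 122.79/665 = 0.18167 + 0.18465 = 0.36632
n_f = 1/0.36632 = 2.73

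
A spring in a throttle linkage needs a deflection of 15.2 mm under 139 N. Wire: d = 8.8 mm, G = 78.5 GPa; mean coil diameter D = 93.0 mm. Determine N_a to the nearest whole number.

8

Required rate k = F/δ = 139/15.2 = 9.1447 N/mm
N_a = Gd⁴/(8D³k) = (78.5×10³ × 8.8⁴)/(8 × 93.0³ × 9.1447)
    = 4.70761e+08 / 5.88451e+07 = 8 → 8 coils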